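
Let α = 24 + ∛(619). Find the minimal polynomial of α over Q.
m_α(x) = x^3 - 72x^2 + 1728x - 14443

Set β = α - 24 = ∛(619), so β^3 = 619. Then (α - 24)^3 - 619 = 0, i.e. α is a root of g(x) = (x - 24)^3 - 619 = x^3 - 72x^2 + 1728x - 14443. Since g(x) = h(x - 24) where h(x) = x^3 - 619, and h is irreducible over Q (because 619 is not a perfect cube, so h has no rational root, and a monic cubic with no rational root is irreducible), g is also irreducible (irreducibility is preserved under the substitution x → x - 24). Hence m_α(x) = x^3 - 72x^2 + 1728x - 14443.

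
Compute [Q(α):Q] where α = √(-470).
[Q(α):Q] = 2

[Q(α):Q] equals the degree of the minimal polynomial of α. Here α^2 = -470 and x^2 + 470 is irreducible (d = -470 is squarefree, ≠ 1, hence not a square), so deg(m_α) = 2. Thus [Q(α):Q] = 2.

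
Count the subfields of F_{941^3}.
F_{941^3} has 2 subfields

The subfields of F_{p^n} are exactly the fields F_{p^d} for d | n (each is the fixed field of the unique index-d subgroup of Gal(F_{p^n}/F_p) ≅ Z/nZ). The divisors of n = 3 are {1, 3}, giving 2 subfields: F_{941^1}, F_{941^3}.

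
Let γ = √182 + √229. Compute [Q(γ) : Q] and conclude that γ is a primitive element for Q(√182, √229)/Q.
[Q(γ) : Q] = 4 (equivalently, Q(γ) = Q(√182, √229))

Obviously Q(γ) ⊆ Q(√182, √229), and [Q(√182, √229):Q] = 4 (since 182, 229 are distinct squarefree integers > 1 with 41678 not a perfect square). To show equality we compute the minimal polynomial of γ. From γ = √182 + √229: γ^2 = 182 + 2√(41678) + 229 = 411 + 2√(41678), so γ^2 - 411 = 2√(41678); squaring, (γ^2 - 411)^2 = 4·41678, i.e. γ^4 - 822γ^2 + 168921 - 166712 = 0, i.e. γ^4 - 822γ^2 + 2209 = 0. So γ is a root of x^4 - 822x^2 + 2209. This polynomial is irreducible over Q: it has no rational root (each ±√182 ± √229 is irrational), and any factorization into two quadratics over Q would force √(41678) ∈ Q (pairing opposite roots) or √182, √229 ∈ Q (other pairings), all impossible. Hence [Q(γ):Q] = 4 = [Q(√182, √229):Q], so Q(γ) = Q(√182, √229).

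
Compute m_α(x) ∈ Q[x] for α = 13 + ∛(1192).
m_α(x) = x^3 - 39x^2 + 507x - 3389

Set β = α - 13 = ∛(1192), so β^3 = 1192. Then (α - 13)^3 - 1192 = 0, i.e. α is a root of g(x) = (x - 13)^3 - 1192 = x^3 - 39x^2 + 507x - 3389. Since g(x) = h(x - 13) where h(x) = x^3 - 1192, and h is irreducible over Q (because 1192 is not a perfect cube, so h has no rational root, and a monic cubic with no rational root is irreducible), g is also irreducible (irreducibility is preserved under the substitution x → x - 13). Hence m_α(x) = x^3 - 39x^2 + 507x - 3389.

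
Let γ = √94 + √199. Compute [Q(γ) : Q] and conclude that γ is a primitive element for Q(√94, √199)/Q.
[Q(γ) : Q] = 4 (equivalently, Q(γ) = Q(√94, √199))

Obviously Q(γ) ⊆ Q(√94, √199), and [Q(√94, √199):Q] = 4 (since 94, 199 are distinct squarefree integers > 1 with 18706 not a perfect square). To show equality we compute the minimal polynomial of γ. From γ = √94 + √199: γ^2 = 94 + 2√(18706) + 199 = 293 + 2√(18706), so γ^2 - 293 = 2√(18706); squaring, (γ^2 - 293)^2 = 4·18706, i.e. γ^4 - 586γ^2 + 85849 - 74824 = 0, i.e. γ^4 - 586γ^2 + 11025 = 0. So γ is a root of x^4 - 586x^2 + 11025. This polynomial is irreducible over Q: it has no rational root (each ±√94 ± √199 is irrational), and any factorization into two quadratics over Q would force √(18706) ∈ Q (pairing opposite roots) or √94, √199 ∈ Q (other pairings), all impossible. Hence [Q(γ):Q] = 4 = [Q(√94, √199):Q], so Q(γ) = Q(√94, √199).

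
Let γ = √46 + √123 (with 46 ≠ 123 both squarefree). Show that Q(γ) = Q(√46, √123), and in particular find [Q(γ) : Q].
[Q(γ) : Q] = 4 (equivalently, Q(γ) = Q(√46, √123))

Obviously Q(γ) ⊆ Q(√46, √123), and [Q(√46, √123):Q] = 4 (since 46, 123 are distinct squarefree integers > 1 with 5658 not a perfect square). To show equality we compute the minimal polynomial of γ. From γ = √46 + √123: γ^2 = 46 + 2√(5658) + 123 = 169 + 2√(5658), so γ^2 - 169 = 2√(5658); squaring, (γ^2 - 169)^2 = 4·5658, i.e. γ^4 - 338γ^2 + 28561 - 22632 = 0, i.e. γ^4 - 338γ^2 + 5929 = 0. So γ is a root of x^4 - 338x^2 + 5929. This polynomial is irreducible over Q: it has no rational root (each ±√46 ± √123 is irrational), and any factorization into two quadratics over Q would force √(5658) ∈ Q (pairing opposite roots) or √46, √123 ∈ Q (other pairings), all impossible. Hence [Q(γ):Q] = 4 = [Q(√46, √123):Q], so Q(γ) = Q(√46, √123).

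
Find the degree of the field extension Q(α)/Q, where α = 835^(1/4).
[Q(α):Q] = 4

α is a root of x^4 - 835. By Eisenstein's criterion at the prime p = 5 (which divides the constant term 835 but p^2 = 25 does not, since 835 is squarefree), x^4 - 835 is irreducible over Q. Hence [Q(α):Q] = 4.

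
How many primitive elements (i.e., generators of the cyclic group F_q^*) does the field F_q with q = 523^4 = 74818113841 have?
There are φ(74818113840) = 17980784640 primitive elements

F_q^* is cyclic of order q - 1 = 74818113840. A cyclic group of order m has exactly φ(m) generators. Here m = 74818113840 = 2^4 · 3^2 · 5 · 17 · 29 · 131 · 1609, so the number of primitive elements is φ(74818113840) = 17980784640.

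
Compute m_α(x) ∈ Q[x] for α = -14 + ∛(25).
m_α(x) = x^3 + 42x^2 + 588x + 2719

Set β = α + 14 = ∛(25), so β^3 = 25. Then (α + 14)^3 - 25 = 0, i.e. α is a root of g(x) = (x + 14)^3 - 25 = x^3 + 42x^2 + 588x + 2719. Since g(x) = h(x + 14) where h(x) = x^3 - 25, and h is irreducible over Q (because 25 is not a perfect cube, so h has no rational root, and a monic cubic with no rational root is irreducible), g is also irreducible (irreducibility is preserved under the substitution x → x + 14). Hence m_α(x) = x^3 + 42x^2 + 588x + 2719.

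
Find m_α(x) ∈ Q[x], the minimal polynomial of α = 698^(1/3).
m_α(x) = x^3 - 698

α satisfies α^3 = 698, so x^3 - 698 annihilates α. By the rational root test, a rational root p/q (in lowest terms) of x^3 - 698 would satisfy p^3 = 698 q^3, forcing q = 1 and p^3 = 698; but 698 is not a perfect cube, contradiction. A monic cubic over Q with no rational root is irreducible (any nontrivial factorization would include a linear factor). Hence x^3 - 698 is the minimal polynomial of α, and in particular [Q(α):Q] = 3.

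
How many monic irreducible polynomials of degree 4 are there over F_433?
There are 8787984408 monic irreducible polynomials of degree 4 over F_433

Each element of F_{433^4} that lies in no proper subfield is a root of exactly one monic irreducible of degree 4 over F_433, and each such polynomial has 4 distinct roots in F_{433^4}. By Möbius inversion the count is N_433(4) = (1/4) Σ_{d|4} μ(4/d) · 433^d = (1/4)(μ(4)·433^1 + μ(2)·433^2 + μ(1)·433^4) = 35151937632/4 = 8787984408.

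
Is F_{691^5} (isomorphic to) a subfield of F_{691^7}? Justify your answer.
No: F_{691^5} is not a subfield of F_{691^7}

F_{p^m} embeds in F_{p^n} iff m | n. Here 5 ∤ 7 (since 7 = 1·5 + 2 with remainder 2 ≠ 0), so F_{691^5} is not a subfield of F_{691^7}. Equivalently: if it were, the tower law would give 5 = [F_{691^5}:F_691] dividing [F_{691^7}:F_691] = 7, contradiction.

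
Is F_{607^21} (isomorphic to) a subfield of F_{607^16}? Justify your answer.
No: F_{607^21} is not a subfield of F_{607^16}

F_{p^m} embeds in F_{p^n} iff m | n. Here 21 ∤ 16 (since 16 = 0·21 + 16 with remainder 16 ≠ 0), so F_{607^21} is not a subfield of F_{607^16}. Equivalently: if it were, the tower law would give 21 = [F_{607^21}:F_607] dividing [F_{607^16}:F_607] = 16, contradiction.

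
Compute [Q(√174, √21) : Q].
[Q(√174, √21) : Q] = 4

[Q(√174):Q] = 2 (min poly x^2 - 174, irreducible since 174 is squarefree > 1). For the top step, suppose √21 ∈ Q(√174), say √21 = c + d√174 with c, d ∈ Q. Squaring: 21 = c^2 + 174d^2 + 2cd√174. Since √174 ∉ Q this forces 2cd = 0. If d = 0 then √21 = c ∈ Q, contradicting 21 squarefree > 1. If c = 0 then 21 = 174d^2, so 174·21 = (174d)^2 is a perfect square in Q — but 174·21 = 3654 is not a perfect square (since 174 and 21 are distinct squarefree integers). Contradiction. Hence √21 ∉ Q(√174), so x^2 - 21 stays irreducible over Q(√174) and [Q(√174, √21) : Q(√174)] = 2. By the tower law, [Q(√174, √21) : Q] = 2 · 2 = 4.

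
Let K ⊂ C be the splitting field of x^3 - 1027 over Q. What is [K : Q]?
[K : Q] = 6

The roots of x^3 - 1027 are ∛1027, ω∛1027, ω^2∛1027 where ω = e^(2πi/3) is a primitive cube root of unity, so K = Q(∛1027, ω). Now [Q(∛1027):Q] = 3 (since 1027 is not a perfect cube, x^3 - 1027 is irreducible) and [Q(ω):Q] = 2. Both 2 and 3 divide [K:Q], and [K:Q] ≤ 3·2 = 6, so [K:Q] = 6. (Equivalently: Q(∛1027) ⊂ R but ω ∉ R, so [K : Q(∛1027)] = 2.)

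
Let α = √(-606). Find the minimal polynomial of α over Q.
m_α(x) = x^2 + 606

α satisfies α^2 + 606 = 0, so x^2 + 606 annihilates α. Since d = -606 is squarefree and ≠ 1, it is not a perfect square in Q, so x^2 + 606 has no rational root and is therefore irreducible over Q (a degree-2 polynomial over a field is irreducible iff it has no root). Hence m_α(x) = x^2 + 606.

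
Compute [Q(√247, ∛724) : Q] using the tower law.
[Q(√247, ∛724) : Q] = 6

Let L = Q(√247, ∛724). Since Q(√247) ⊂ L and [Q(√247):Q] = 2, the tower law gives 2 | [L:Q]. Likewise Q(∛724) ⊂ L with [Q(∛724):Q] = 3 (because 724 is not a perfect cube), so 3 | [L:Q]. As gcd(2,3) = 1, [L:Q] is divisible by 6. Conversely L is generated over Q by √247 and ∛724, so [L:Q] ≤ 2·3 = 6. Therefore [Q(√247, ∛724) : Q] = 6.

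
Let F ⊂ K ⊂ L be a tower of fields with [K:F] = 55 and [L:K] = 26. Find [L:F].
[L:F] = 1430

The tower law says that for any tower of field extensions F ⊂ K ⊂ L with finite degrees, [L:F] = [L:K] · [K:F]. Here this gives [L:F] = 26 · 55 = 1430.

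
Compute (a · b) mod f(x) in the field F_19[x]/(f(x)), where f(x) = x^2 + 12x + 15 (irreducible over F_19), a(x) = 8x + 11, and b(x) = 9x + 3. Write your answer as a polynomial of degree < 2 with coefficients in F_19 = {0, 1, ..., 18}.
a · b ≡ 17 (mod f(x))

Multiply in F_19[x]: a(x)·b(x) = (8x + 11)·(9x + 3) = 15x^2 + 9x + 14. This has degree ≥ 2, so divide by f(x) over F_19: 15x^2 + 9x + 14 = (15)·(x^2 + 12x + 15) + (17). Hence a·b ≡ 17 (mod f). (F_19[x]/(f) is a field with 19^2 = 361 elements since f is irreducible of degree 2.)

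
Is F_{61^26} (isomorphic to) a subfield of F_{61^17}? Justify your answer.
No: F_{61^26} is not a subfield of F_{61^17}

F_{p^m} embeds in F_{p^n} iff m | n. Here 26 ∤ 17 (since 17 = 0·26 + 17 with remainder 17 ≠ 0), so F_{61^26} is not a subfield of F_{61^17}. Equivalently: if it were, the tower law would give 26 = [F_{61^26}:F_61] dividing [F_{61^17}:F_61] = 17, contradiction.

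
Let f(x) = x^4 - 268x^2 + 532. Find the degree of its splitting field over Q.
[K : Q] = 4

Solving the quadratic in x^2: x^2 = (268 ± √(268^2 - 4·532))/2 = (268 ± √69696)/2 = (268 ± 264)/2, giving x^2 = 2 or x^2 = 266. So f(x) = (x^2 - 2)(x^2 - 266) and the roots of f are ±√2, ±√266. Hence the splitting field is K = Q(√2, √266). Since 2 and 266 are distinct squarefree integers > 1, their product 532 is not a perfect square, so √266 ∉ Q(√2). By the tower law [K:Q] = [Q(√2,√266):Q(√2)] · [Q(√2):Q] = 2 · 2 = 4.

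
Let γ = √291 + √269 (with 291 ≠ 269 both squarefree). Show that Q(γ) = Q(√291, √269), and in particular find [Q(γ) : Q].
[Q(γ) : Q] = 4 (equivalently, Q(γ) = Q(√291, √269))

Obviously Q(γ) ⊆ Q(√291, √269), and [Q(√291, √269):Q] = 4 (since 291, 269 are distinct squarefree integers > 1 with 78279 not a perfect square). To show equality we compute the minimal polynomial of γ. From γ = √291 + √269: γ^2 = 291 + 2√(78279) + 269 = 560 + 2√(78279), so γ^2 - 560 = 2√(78279); squaring, (γ^2 - 560)^2 = 4·78279, i.e. γ^4 - 1120γ^2 + 313600 - 313116 = 0, i.e. γ^4 - 1120γ^2 + 484 = 0. So γ is a root of x^4 - 1120x^2 + 484. This polynomial is irreducible over Q: it has no rational root (each ±√291 ± √269 is irrational), and any factorization into two quadratics over Q would force √(78279) ∈ Q (pairing opposite roots) or √291, √269 ∈ Q (other pairings), all impossible. Hence [Q(γ):Q] = 4 = [Q(√291, √269):Q], so Q(γ) = Q(√291, √269).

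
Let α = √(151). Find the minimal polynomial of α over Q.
m_α(x) = x^2 - 151

α satisfies α^2 - 151 = 0, so x^2 - 151 annihilates α. Since d = 151 is squarefree and ≠ 1, it is not a perfect square in Q, so x^2 - 151 has no rational root and is therefore irreducible over Q (a degree-2 polynomial over a field is irreducible iff it has no root). Hence m_α(x) = x^2 - 151.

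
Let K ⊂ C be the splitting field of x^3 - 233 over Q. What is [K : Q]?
[K : Q] = 6

The roots of x^3 - 233 are ∛233, ω∛233, ω^2∛233 where ω = e^(2πi/3) is a primitive cube root of unity, so K = Q(∛233, ω). Now [Q(∛233):Q] = 3 (since 233 is not a perfect cube, x^3 - 233 is irreducible) and [Q(ω):Q] = 2. Both 2 and 3 divide [K:Q], and [K:Q] ≤ 3·2 = 6, so [K:Q] = 6. (Equivalently: Q(∛233) ⊂ R but ω ∉ R, so [K : Q(∛233)] = 2.)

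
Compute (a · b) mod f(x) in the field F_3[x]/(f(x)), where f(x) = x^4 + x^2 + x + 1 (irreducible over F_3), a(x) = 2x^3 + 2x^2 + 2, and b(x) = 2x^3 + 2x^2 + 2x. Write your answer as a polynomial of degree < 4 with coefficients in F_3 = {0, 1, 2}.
a · b ≡ 2x^3 + x + 2 (mod f(x))

Multiply in F_3[x]: a(x)·b(x) = (2x^3 + 2x^2 + 2)·(2x^3 + 2x^2 + 2x) = x^6 + 2x^5 + 2x^4 + 2x^3 + x^2 + x. This has degree ≥ 4, so divide by f(x) over F_3: x^6 + 2x^5 + 2x^4 + 2x^3 + x^2 + x = (x^2 + 2x + 1)·(x^4 + x^2 + x + 1) + (2x^3 + x + 2). Hence a·b ≡ 2x^3 + x + 2 (mod f). (F_3[x]/(f) is a field with 3^4 = 81 elements since f is irreducible of degree 4.)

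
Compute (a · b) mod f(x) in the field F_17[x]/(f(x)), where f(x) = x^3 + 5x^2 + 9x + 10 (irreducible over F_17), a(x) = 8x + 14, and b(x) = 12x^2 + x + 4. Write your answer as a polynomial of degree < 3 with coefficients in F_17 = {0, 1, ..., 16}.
a · b ≡ 2x^2 + 15x + 14 (mod f(x))

Multiply in F_17[x]: a(x)·b(x) = (8x + 14)·(12x^2 + x + 4) = 11x^3 + 6x^2 + 12x + 5. This has degree ≥ 3, so divide by f(x) over F_17: 11x^3 + 6x^2 + 12x + 5 = (11)·(x^3 + 5x^2 + 9x + 10) + (2x^2 + 15x + 14). Hence a·b ≡ 2x^2 + 15x + 14 (mod f). (F_17[x]/(f) is a field with 17^3 = 4913 elements since f is irreducible of degree 3.)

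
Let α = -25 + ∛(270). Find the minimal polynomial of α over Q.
m_α(x) = x^3 + 75x^2 + 1875x + 15355

Set β = α + 25 = ∛(270), so β^3 = 270. Then (α + 25)^3 - 270 = 0, i.e. α is a root of g(x) = (x + 25)^3 - 270 = x^3 + 75x^2 + 1875x + 15355. Since g(x) = h(x + 25) where h(x) = x^3 - 270, and h is irreducible over Q (because 270 is not a perfect cube, so h has no rational root, and a monic cubic with no rational root is irreducible), g is also irreducible (irreducibility is preserved under the substitution x → x + 25). Hence m_α(x) = x^3 + 75x^2 + 1875x + 15355.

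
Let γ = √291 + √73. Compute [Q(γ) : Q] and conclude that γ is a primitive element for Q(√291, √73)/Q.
[Q(γ) : Q] = 4 (equivalently, Q(γ) = Q(√291, √73))

Obviously Q(γ) ⊆ Q(√291, √73), and [Q(√291, √73):Q] = 4 (since 291, 73 are distinct squarefree integers > 1 with 21243 not a perfect square). To show equality we compute the minimal polynomial of γ. From γ = √291 + √73: γ^2 = 291 + 2√(21243) + 73 = 364 + 2√(21243), so γ^2 - 364 = 2√(21243); squaring, (γ^2 - 364)^2 = 4·21243, i.e. γ^4 - 728γ^2 + 132496 - 84972 = 0, i.e. γ^4 - 728γ^2 + 47524 = 0. So γ is a root of x^4 - 728x^2 + 47524. This polynomial is irreducible over Q: it has no rational root (each ±√291 ± √73 is irrational), and any factorization into two quadratics over Q would force √(21243) ∈ Q (pairing opposite roots) or √291, √73 ∈ Q (other pairings), all impossible. Hence [Q(γ):Q] = 4 = [Q(√291, √73):Q], so Q(γ) = Q(√291, √73).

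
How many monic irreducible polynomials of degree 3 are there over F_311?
There are 10026640 monic irreducible polynomials of degree 3 over F_311

Each element of F_{311^3} that lies in no proper subfield is a root of exactly one monic irreducible of degree 3 over F_311, and each such polynomial has 3 distinct roots in F_{311^3}. By Möbius inversion the count is N_311(3) = (1/3) Σ_{d|3} μ(3/d) · 311^d = (1/3)(μ(3)·311^1 + μ(1)·311^3) = 30079920/3 = 10026640.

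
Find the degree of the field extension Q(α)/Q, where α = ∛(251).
[Q(α):Q] = 3

The minimal polynomial of α is x^3 - 251, irreducible over Q since 251 is not a perfect cube (so x^3 - 251 has no rational root). Hence [Q(α):Q] = deg(m_α) = 3.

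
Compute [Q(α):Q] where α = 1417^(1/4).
[Q(α):Q] = 4

α is a root of x^4 - 1417. By Eisenstein's criterion at the prime p = 13 (which divides the constant term 1417 but p^2 = 169 does not, since 1417 is squarefree), x^4 - 1417 is irreducible over Q. Hence [Q(α):Q] = 4.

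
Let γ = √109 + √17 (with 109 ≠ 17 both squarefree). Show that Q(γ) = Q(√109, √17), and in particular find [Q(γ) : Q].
[Q(γ) : Q] = 4 (equivalently, Q(γ) = Q(√109, √17))

Obviously Q(γ) ⊆ Q(√109, √17), and [Q(√109, √17):Q] = 4 (since 109, 17 are distinct squarefree integers > 1 with 1853 not a perfect square). To show equality we compute the minimal polynomial of γ. From γ = √109 + √17: γ^2 = 109 + 2√(1853) + 17 = 126 + 2√(1853), so γ^2 - 126 = 2√(1853); squaring, (γ^2 - 126)^2 = 4·1853, i.e. γ^4 - 252γ^2 + 15876 - 7412 = 0, i.e. γ^4 - 252γ^2 + 8464 = 0. So γ is a root of x^4 - 252x^2 + 8464. This polynomial is irreducible over Q: it has no rational root (each ±√109 ± √17 is irrational), and any factorization into two quadratics over Q would force √(1853) ∈ Q (pairing opposite roots) or √109, √17 ∈ Q (other pairings), all impossible. Hence [Q(γ):Q] = 4 = [Q(√109, √17):Q], so Q(γ) = Q(√109, √17).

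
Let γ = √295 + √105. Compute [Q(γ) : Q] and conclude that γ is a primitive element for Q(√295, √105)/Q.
[Q(γ) : Q] = 4 (equivalently, Q(γ) = Q(√295, √105))

Obviously Q(γ) ⊆ Q(√295, √105), and [Q(√295, √105):Q] = 4 (since 295, 105 are distinct squarefree integers > 1 with 30975 not a perfect square). To show equality we compute the minimal polynomial of γ. From γ = √295 + √105: γ^2 = 295 + 2√(30975) + 105 = 400 + 2√(30975), so γ^2 - 400 = 2√(30975); squaring, (γ^2 - 400)^2 = 4·30975, i.e. γ^4 - 800γ^2 + 160000 - 123900 = 0, i.e. γ^4 - 800γ^2 + 36100 = 0. So γ is a root of x^4 - 800x^2 + 36100. This polynomial is irreducible over Q: it has no rational root (each ±√295 ± √105 is irrational), and any factorization into two quadratics over Q would force √(30975) ∈ Q (pairing opposite roots) or √295, √105 ∈ Q (other pairings), all impossible. Hence [Q(γ):Q] = 4 = [Q(√295, √105):Q], so Q(γ) = Q(√295, √105).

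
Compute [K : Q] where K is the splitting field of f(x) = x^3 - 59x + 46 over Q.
[K : Q] = 6

By the rational root test, any rational root of the monic integer polynomial f(x) = x^3 - 59x + 46 must be an integer dividing the constant term 46, i.e. one of ±{1, 2, 23, 46}. Evaluating: f(1) = -12, f(-1) = 104, f(2) = -64, f(-2) = 156, f(23) = 10856, f(-23) = -10764, f(46) = 94668, f(-46) = -94576; none is 0, so f has no rational root and is therefore irreducible over Q (a cubic with no linear factor over a field is irreducible). For an irreducible cubic, the Galois group is A_3 or S_3 according as the discriminant disc(f) = -4a^3 - 27b^2 = -4·(-59)^3 - 27·(46)^2 = 764384 is or is not a square in Q. Here disc(f) = 764384 is not a perfect square in Q, so the Galois group of f over Q is not contained in A_3 and must be all of S_3. The splitting field has degree |S_3| = 6 over Q, so [K : Q] = 6.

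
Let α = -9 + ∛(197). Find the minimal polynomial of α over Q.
m_α(x) = x^3 + 27x^2 + 243x + 532

Set β = α + 9 = ∛(197), so β^3 = 197. Then (α + 9)^3 - 197 = 0, i.e. α is a root of g(x) = (x + 9)^3 - 197 = x^3 + 27x^2 + 243x + 532. Since g(x) = h(x + 9) where h(x) = x^3 - 197, and h is irreducible over Q (because 197 is not a perfect cube, so h has no rational root, and a monic cubic with no rational root is irreducible), g is also irreducible (irreducibility is preserved under the substitution x → x + 9). Hence m_α(x) = x^3 + 27x^2 + 243x + 532.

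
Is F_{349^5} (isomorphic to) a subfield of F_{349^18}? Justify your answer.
No: F_{349^5} is not a subfield of F_{349^18}

F_{p^m} embeds in F_{p^n} iff m | n. Here 5 ∤ 18 (since 18 = 3·5 + 3 with remainder 3 ≠ 0), so F_{349^5} is not a subfield of F_{349^18}. Equivalently: if it were, the tower law would give 5 = [F_{349^5}:F_349] dividing [F_{349^18}:F_349] = 18, contradiction.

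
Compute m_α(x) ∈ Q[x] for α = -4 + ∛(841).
m_α(x) = x^3 + 12x^2 + 48x - 777

Set β = α + 4 = ∛(841), so β^3 = 841. Then (α + 4)^3 - 841 = 0, i.e. α is a root of g(x) = (x + 4)^3 - 841 = x^3 + 12x^2 + 48x - 777. Since g(x) = h(x + 4) where h(x) = x^3 - 841, and h is irreducible over Q (because 841 is not a perfect cube, so h has no rational root, and a monic cubic with no rational root is irreducible), g is also irreducible (irreducibility is preserved under the substitution x → x + 4). Hence m_α(x) = x^3 + 12x^2 + 48x - 777.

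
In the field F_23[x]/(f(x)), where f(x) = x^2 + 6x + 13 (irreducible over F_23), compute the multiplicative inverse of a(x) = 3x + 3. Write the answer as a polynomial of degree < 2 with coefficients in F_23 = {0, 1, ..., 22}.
a(x)^(-1) ≡ 22x + 18 (mod f(x))

Since f is irreducible over F_23, F_23[x]/(f) is a field and a(x) ≠ 0 has an inverse. Apply the extended Euclidean algorithm to f(x) and a(x) in F_23[x]: f(x) = (8x + 17)·a(x) + (8). The last nonzero remainder is the constant 8 = gcd(f, a) in F_23. Back-substituting through the division chain expresses 8 = s(x)·a(x) + t(x)·f(x) with s(x) ≡ 15x + 6 (mod f), so (15x + 6)·a(x) ≡ 8 (mod f). Multiplying by 8^(-1) ≡ 3 in F_23 gives a(x)^(-1) ≡ 3·(15x + 6) ≡ 22x + 18 (mod f). Check: (3x + 3)·(22x + 18) = 20x^2 + 5x + 8 ≡ 1 (mod x^2 + 6x + 13).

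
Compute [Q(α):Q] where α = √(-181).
[Q(α):Q] = 2

[Q(α):Q] equals the degree of the minimal polynomial of α. Here α^2 = -181 and x^2 + 181 is irreducible (d = -181 is squarefree, ≠ 1, hence not a square), so deg(m_α) = 2. Thus [Q(α):Q] = 2.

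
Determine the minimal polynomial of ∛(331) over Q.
m_α(x) = x^3 - 331

α satisfies α^3 = 331, so x^3 - 331 annihilates α. By the rational root test, a rational root p/q (in lowest terms) of x^3 - 331 would satisfy p^3 = 331 q^3, forcing q = 1 and p^3 = 331; but 331 is not a perfect cube, contradiction. A monic cubic over Q with no rational root is irreducible (any nontrivial factorization would include a linear factor). Hence x^3 - 331 is the minimal polynomial of α, and in particular [Q(α):Q] = 3.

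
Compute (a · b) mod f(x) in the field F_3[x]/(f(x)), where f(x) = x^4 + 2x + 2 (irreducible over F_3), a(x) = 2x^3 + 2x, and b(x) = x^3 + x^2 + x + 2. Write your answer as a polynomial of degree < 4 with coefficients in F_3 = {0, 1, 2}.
a · b ≡ 2x^3 + x + 1 (mod f(x))

Multiply in F_3[x]: a(x)·b(x) = (2x^3 + 2x)·(x^3 + x^2 + x + 2) = 2x^6 + 2x^5 + x^4 + 2x^2 + x. This has degree ≥ 4, so divide by f(x) over F_3: 2x^6 + 2x^5 + x^4 + 2x^2 + x = (2x^2 + 2x + 1)·(x^4 + 2x + 2) + (2x^3 + x + 1). Hence a·b ≡ 2x^3 + x + 1 (mod f). (F_3[x]/(f) is a field with 3^4 = 81 elements since f is irreducible of degree 4.)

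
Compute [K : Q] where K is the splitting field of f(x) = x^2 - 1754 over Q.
[K : Q] = 2

f(x) = x^2 - 1754 factors as (x - √1754)(x + √1754). The splitting field is K = Q(√1754). Since 1754 is squarefree and > 1, it is not a perfect square, so x^2 - 1754 is irreducible over Q and [Q(√1754) : Q] = 2. Hence [K : Q] = 2.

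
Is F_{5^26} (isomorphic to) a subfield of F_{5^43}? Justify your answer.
No: F_{5^26} is not a subfield of F_{5^43}

F_{p^m} embeds in F_{p^n} iff m | n. Here 26 ∤ 43 (since 43 = 1·26 + 17 with remainder 17 ≠ 0), so F_{5^26} is not a subfield of F_{5^43}. Equivalently: if it were, the tower law would give 26 = [F_{5^26}:F_5] dividing [F_{5^43}:F_5] = 43, contradiction.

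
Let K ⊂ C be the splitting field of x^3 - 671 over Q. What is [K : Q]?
[K : Q] = 6

The roots of x^3 - 671 are ∛671, ω∛671, ω^2∛671 where ω = e^(2πi/3) is a primitive cube root of unity, so K = Q(∛671, ω). Now [Q(∛671):Q] = 3 (since 671 is not a perfect cube, x^3 - 671 is irreducible) and [Q(ω):Q] = 2. Both 2 and 3 divide [K:Q], and [K:Q] ≤ 3·2 = 6, so [K:Q] = 6. (Equivalently: Q(∛671) ⊂ R but ω ∉ R, so [K : Q(∛671)] = 2.)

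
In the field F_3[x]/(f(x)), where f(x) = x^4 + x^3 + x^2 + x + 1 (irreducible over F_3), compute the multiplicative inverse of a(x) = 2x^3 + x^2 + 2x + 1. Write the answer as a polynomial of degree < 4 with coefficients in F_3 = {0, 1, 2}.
a(x)^(-1) ≡ 2x^3 + x^2 + x + 1 (mod f(x))

Since f is irreducible over F_3, F_3[x]/(f) is a field and a(x) ≠ 0 has an inverse. Apply the extended Euclidean algorithm to f(x) and a(x) in F_3[x]: f(x) = (2x + 1)·a(x) + (2x^2);  a(x) = (x + 2)·(2x^2) + (2x + 1);  (2x^2) = (x + 1)·(2x + 1) + (2). The last nonzero remainder is the constant 2 = gcd(f, a) in F_3. Back-substituting through the division chain expresses 2 = s(x)·a(x) + t(x)·f(x) with s(x) ≡ x^3 + 2x^2 + 2x + 2 (mod f), so (x^3 + 2x^2 + 2x + 2)·a(x) ≡ 2 (mod f). Multiplying by 2^(-1) ≡ 2 in F_3 gives a(x)^(-1) ≡ 2·(x^3 + 2x^2 + 2x + 2) ≡ 2x^3 + x^2 + x + 1 (mod f). Check: (2x^3 + x^2 + 2x + 1)·(2x^3 + x^2 + x + 1) = x^6 + x^5 + x^4 + x^3 + x^2 + 1 ≡ 1 (mod x^4 + x^3 + x^2 + x + 1).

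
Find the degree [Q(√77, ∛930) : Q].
[Q(√77, ∛930) : Q] = 6

Let L = Q(√77, ∛930). Since Q(√77) ⊂ L and [Q(√77):Q] = 2, the tower law gives 2 | [L:Q]. Likewise Q(∛930) ⊂ L with [Q(∛930):Q] = 3 (because 930 is not a perfect cube), so 3 | [L:Q]. As gcd(2,3) = 1, [L:Q] is divisible by 6. Conversely L is generated over Q by √77 and ∛930, so [L:Q] ≤ 2·3 = 6. Therefore [Q(√77, ∛930) : Q] = 6.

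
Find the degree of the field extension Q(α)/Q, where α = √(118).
[Q(α):Q] = 2

[Q(α):Q] equals the degree of the minimal polynomial of α. Here α^2 = 118 and x^2 - 118 is irreducible (d = 118 is squarefree, ≠ 1, hence not a square), so deg(m_α) = 2. Thus [Q(α):Q] = 2.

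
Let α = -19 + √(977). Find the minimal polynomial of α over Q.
m_α(x) = x^2 + 38x - 616

From α + 19 = √(977), squaring gives (α + 19)^2 = 977, i.e. α^2 + 38α + 361 = 977, so α^2 + 38α - 616 = 0. The discriminant of x^2 + 38x - 616 is (38)^2 - 4·(-616) = 1444 + 2464 = 3908, and 4·(977) is not a perfect square in Q since 977 is squarefree and ≠ 1. Hence x^2 + 38x - 616 is irreducible over Q and is the minimal polynomial of α.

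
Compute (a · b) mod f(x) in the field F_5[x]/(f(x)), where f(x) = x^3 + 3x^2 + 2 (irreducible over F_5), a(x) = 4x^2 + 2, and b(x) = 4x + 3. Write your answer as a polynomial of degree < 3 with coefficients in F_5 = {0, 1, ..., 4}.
a · b ≡ 4x^2 + 3x + 4 (mod f(x))

Multiply in F_5[x]: a(x)·b(x) = (4x^2 + 2)·(4x + 3) = x^3 + 2x^2 + 3x + 1. This has degree ≥ 3, so divide by f(x) over F_5: x^3 + 2x^2 + 3x + 1 = (1)·(x^3 + 3x^2 + 2) + (4x^2 + 3x + 4). Hence a·b ≡ 4x^2 + 3x + 4 (mod f). (F_5[x]/(f) is a field with 5^3 = 125 elements since f is irreducible of degree 3.)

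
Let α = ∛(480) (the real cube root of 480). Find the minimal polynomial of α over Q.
m_α(x) = x^3 - 480

α satisfies α^3 = 480, so x^3 - 480 annihilates α. By the rational root test, a rational root p/q (in lowest terms) of x^3 - 480 would satisfy p^3 = 480 q^3, forcing q = 1 and p^3 = 480; but 480 is not a perfect cube, contradiction. A monic cubic over Q with no rational root is irreducible (any nontrivial factorization would include a linear factor). Hence x^3 - 480 is the minimal polynomial of α, and in particular [Q(α):Q] = 3.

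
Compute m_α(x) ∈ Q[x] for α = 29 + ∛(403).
m_α(x) = x^3 - 87x^2 + 2523x - 24792

Set β = α - 29 = ∛(403), so β^3 = 403. Then (α - 29)^3 - 403 = 0, i.e. α is a root of g(x) = (x - 29)^3 - 403 = x^3 - 87x^2 + 2523x - 24792. Since g(x) = h(x - 29) where h(x) = x^3 - 403, and h is irreducible over Q (because 403 is not a perfect cube, so h has no rational root, and a monic cubic with no rational root is irreducible), g is also irreducible (irreducibility is preserved under the substitution x → x - 29). Hence m_α(x) = x^3 - 87x^2 + 2523x - 24792.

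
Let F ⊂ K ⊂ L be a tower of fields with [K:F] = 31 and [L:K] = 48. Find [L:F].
[L:F] = 1488

The tower law says that for any tower of field extensions F ⊂ K ⊂ L with finite degrees, [L:F] = [L:K] · [K:F]. Here this gives [L:F] = 48 · 31 = 1488.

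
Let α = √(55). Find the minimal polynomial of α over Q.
m_α(x) = x^2 - 55

α satisfies α^2 - 55 = 0, so x^2 - 55 annihilates α. Since d = 55 is squarefree and ≠ 1, it is not a perfect square in Q, so x^2 - 55 has no rational root and is therefore irreducible over Q (a degree-2 polynomial over a field is irreducible iff it has no root). Hence m_α(x) = x^2 - 55.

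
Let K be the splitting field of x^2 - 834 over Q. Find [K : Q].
[K : Q] = 2

f(x) = x^2 - 834 factors as (x - √834)(x + √834). The splitting field is K = Q(√834). Since 834 is squarefree and > 1, it is not a perfect square, so x^2 - 834 is irreducible over Q and [Q(√834) : Q] = 2. Hence [K : Q] = 2.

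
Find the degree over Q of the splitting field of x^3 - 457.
[K : Q] = 6

The roots of x^3 - 457 are ∛457, ω∛457, ω^2∛457 where ω = e^(2πi/3) is a primitive cube root of unity, so K = Q(∛457, ω). Now [Q(∛457):Q] = 3 (since 457 is not a perfect cube, x^3 - 457 is irreducible) and [Q(ω):Q] = 2. Both 2 and 3 divide [K:Q], and [K:Q] ≤ 3·2 = 6, so [K:Q] = 6. (Equivalently: Q(∛457) ⊂ R but ω ∉ R, so [K : Q(∛457)] = 2.)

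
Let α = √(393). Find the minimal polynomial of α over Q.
m_α(x) = x^2 - 393

α satisfies α^2 - 393 = 0, so x^2 - 393 annihilates α. Since d = 393 is squarefree and ≠ 1, it is not a perfect square in Q, so x^2 - 393 has no rational root and is therefore irreducible over Q (a degree-2 polynomial over a field is irreducible iff it has no root). Hence m_α(x) = x^2 - 393.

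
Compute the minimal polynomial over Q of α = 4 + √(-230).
m_α(x) = x^2 - 8x + 246

From α - 4 = √(-230), squaring gives (α - 4)^2 = -230, i.e. α^2 - 8α + 16 = -230, so α^2 - 8α + 246 = 0. The discriminant of x^2 - 8x + 246 is (-8)^2 - 4·(246) = 64 - 984 = -920, and 4·(-230) is not a perfect square in Q since -230 is squarefree and ≠ 1. Hence x^2 - 8x + 246 is irreducible over Q and is the minimal polynomial of α.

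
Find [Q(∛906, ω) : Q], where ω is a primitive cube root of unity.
[Q(∛906, ω) : Q] = 6

[Q(∛906):Q] = 3 (min poly x^3 - 906, irreducible since 906 is not a perfect cube). [Q(ω):Q] = 2 (min poly x^2 + x + 1). Since Q(∛906) ⊂ R and ω ∉ R, we have ω ∉ Q(∛906), so x^2 + x + 1 remains irreducible over Q(∛906) and [Q(∛906, ω) : Q(∛906)] = 2. By the tower law, [Q(∛906, ω) : Q] = 3 · 2 = 6. (In fact Q(∛906, ω) is the splitting field of x^3 - 906 over Q.)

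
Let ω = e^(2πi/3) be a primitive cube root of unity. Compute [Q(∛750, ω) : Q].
[Q(∛750, ω) : Q] = 6

[Q(∛750):Q] = 3 (min poly x^3 - 750, irreducible since 750 is not a perfect cube). [Q(ω):Q] = 2 (min poly x^2 + x + 1). Since Q(∛750) ⊂ R and ω ∉ R, we have ω ∉ Q(∛750), so x^2 + x + 1 remains irreducible over Q(∛750) and [Q(∛750, ω) : Q(∛750)] = 2. By the tower law, [Q(∛750, ω) : Q] = 3 · 2 = 6. (In fact Q(∛750, ω) is the splitting field of x^3 - 750 over Q.)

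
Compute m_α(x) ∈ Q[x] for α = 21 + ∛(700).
m_α(x) = x^3 - 63x^2 + 1323x - 9961

Set β = α - 21 = ∛(700), so β^3 = 700. Then (α - 21)^3 - 700 = 0, i.e. α is a root of g(x) = (x - 21)^3 - 700 = x^3 - 63x^2 + 1323x - 9961. Since g(x) = h(x - 21) where h(x) = x^3 - 700, and h is irreducible over Q (because 700 is not a perfect cube, so h has no rational root, and a monic cubic with no rational root is irreducible), g is also irreducible (irreducibility is preserved under the substitution x → x - 21). Hence m_α(x) = x^3 - 63x^2 + 1323x - 9961.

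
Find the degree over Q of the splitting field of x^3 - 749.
[K : Q] = 6

The roots of x^3 - 749 are ∛749, ω∛749, ω^2∛749 where ω = e^(2πi/3) is a primitive cube root of unity, so K = Q(∛749, ω). Now [Q(∛749):Q] = 3 (since 749 is not a perfect cube, x^3 - 749 is irreducible) and [Q(ω):Q] = 2. Both 2 and 3 divide [K:Q], and [K:Q] ≤ 3·2 = 6, so [K:Q] = 6. (Equivalently: Q(∛749) ⊂ R but ω ∉ R, so [K : Q(∛749)] = 2.)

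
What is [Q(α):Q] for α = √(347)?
[Q(α):Q] = 2

[Q(α):Q] equals the degree of the minimal polynomial of α. Here α^2 = 347 and x^2 - 347 is irreducible (d = 347 is squarefree, ≠ 1, hence not a square), so deg(m_α) = 2. Thus [Q(α):Q] = 2.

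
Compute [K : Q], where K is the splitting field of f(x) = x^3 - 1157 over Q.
[K : Q] = 6

The roots of x^3 - 1157 are ∛1157, ω∛1157, ω^2∛1157 where ω = e^(2πi/3) is a primitive cube root of unity, so K = Q(∛1157, ω). Now [Q(∛1157):Q] = 3 (since 1157 is not a perfect cube, x^3 - 1157 is irreducible) and [Q(ω):Q] = 2. Both 2 and 3 divide [K:Q], and [K:Q] ≤ 3·2 = 6, so [K:Q] = 6. (Equivalently: Q(∛1157) ⊂ R but ω ∉ R, so [K : Q(∛1157)] = 2.)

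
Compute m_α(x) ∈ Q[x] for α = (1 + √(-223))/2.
m_α(x) = x^2 - x + 56

From 2α - 1 = √(-223), squaring gives (2α - 1)^2 = -223, i.e. 4α^2 - 4α + 1 = -223, so α^2 - α + (1 + 223)/4 = 0. Since -223 ≡ 1 (mod 4), (1 + 223)/4 = 56 ∈ Z. The polynomial x^2 - x + 56 has discriminant 1 - 4·(56) = -223, which is not a perfect square in Q (d = -223 is squarefree and ≠ 1), so x^2 - x + 56 is irreducible over Q. It is the minimal polynomial of α.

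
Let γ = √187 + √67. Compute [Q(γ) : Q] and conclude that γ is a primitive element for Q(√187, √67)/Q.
[Q(γ) : Q] = 4 (equivalently, Q(γ) = Q(√187, √67))

Obviously Q(γ) ⊆ Q(√187, √67), and [Q(√187, √67):Q] = 4 (since 187, 67 are distinct squarefree integers > 1 with 12529 not a perfect square). To show equality we compute the minimal polynomial of γ. From γ = √187 + √67: γ^2 = 187 + 2√(12529) + 67 = 254 + 2√(12529), so γ^2 - 254 = 2√(12529); squaring, (γ^2 - 254)^2 = 4·12529, i.e. γ^4 - 508γ^2 + 64516 - 50116 = 0, i.e. γ^4 - 508γ^2 + 14400 = 0. So γ is a root of x^4 - 508x^2 + 14400. This polynomial is irreducible over Q: it has no rational root (each ±√187 ± √67 is irrational), and any factorization into two quadratics over Q would force √(12529) ∈ Q (pairing opposite roots) or √187, √67 ∈ Q (other pairings), all impossible. Hence [Q(γ):Q] = 4 = [Q(√187, √67):Q], so Q(γ) = Q(√187, √67).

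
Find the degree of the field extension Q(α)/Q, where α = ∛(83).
[Q(α):Q] = 3

The minimal polynomial of α is x^3 - 83, irreducible over Q since 83 is not a perfect cube (so x^3 - 83 has no rational root). Hence [Q(α):Q] = deg(m_α) = 3.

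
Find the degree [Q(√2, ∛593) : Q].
[Q(√2, ∛593) : Q] = 6

Let L = Q(√2, ∛593). Since Q(√2) ⊂ L and [Q(√2):Q] = 2, the tower law gives 2 | [L:Q]. Likewise Q(∛593) ⊂ L with [Q(∛593):Q] = 3 (because 593 is not a perfect cube), so 3 | [L:Q]. As gcd(2,3) = 1, [L:Q] is divisible by 6. Conversely L is generated over Q by √2 and ∛593, so [L:Q] ≤ 2·3 = 6. Therefore [Q(√2, ∛593) : Q] = 6.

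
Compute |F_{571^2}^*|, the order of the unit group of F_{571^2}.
|F_{571^2}^*| = 326040

F_{571^2} has 571^2 = 326041 elements; its multiplicative group consists of all nonzero elements, so |F_{571^2}^*| = 326041 - 1 = 326040. (It is cyclic since any finite subgroup of the multiplicative group of a field is cyclic.)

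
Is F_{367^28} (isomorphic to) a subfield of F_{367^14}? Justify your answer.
No: F_{367^28} is not a subfield of F_{367^14}

F_{p^m} embeds in F_{p^n} iff m | n. Here 28 ∤ 14 (since 14 = 0·28 + 14 with remainder 14 ≠ 0), so F_{367^28} is not a subfield of F_{367^14}. Equivalently: if it were, the tower law would give 28 = [F_{367^28}:F_367] dividing [F_{367^14}:F_367] = 14, contradiction.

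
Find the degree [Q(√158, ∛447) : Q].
[Q(√158, ∛447) : Q] = 6

Let L = Q(√158, ∛447). Since Q(√158) ⊂ L and [Q(√158):Q] = 2, the tower law gives 2 | [L:Q]. Likewise Q(∛447) ⊂ L with [Q(∛447):Q] = 3 (because 447 is not a perfect cube), so 3 | [L:Q]. As gcd(2,3) = 1, [L:Q] is divisible by 6. Conversely L is generated over Q by √158 and ∛447, so [L:Q] ≤ 2·3 = 6. Therefore [Q(√158, ∛447) : Q] = 6.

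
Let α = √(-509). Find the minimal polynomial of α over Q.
m_α(x) = x^2 + 509

α satisfies α^2 + 509 = 0, so x^2 + 509 annihilates α. Since d = -509 is squarefree and ≠ 1, it is not a perfect square in Q, so x^2 + 509 has no rational root and is therefore irreducible over Q (a degree-2 polynomial over a field is irreducible iff it has no root). Hence m_α(x) = x^2 + 509.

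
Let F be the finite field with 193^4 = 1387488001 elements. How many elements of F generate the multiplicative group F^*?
There are φ(1387488000) = 363724800 primitive elements

F_q^* is cyclic of order q - 1 = 1387488000. A cyclic group of order m has exactly φ(m) generators. Here m = 1387488000 = 2^8 · 3 · 5^3 · 97 · 149, so the number of primitive elements is φ(1387488000) = 363724800.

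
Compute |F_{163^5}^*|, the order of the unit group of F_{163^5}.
|F_{163^5}^*| = 115063617042

F_{163^5} has 163^5 = 115063617043 elements; its multiplicative group consists of all nonzero elements, so |F_{163^5}^*| = 115063617043 - 1 = 115063617042. (It is cyclic since any finite subgroup of the multiplicative group of a field is cyclic.)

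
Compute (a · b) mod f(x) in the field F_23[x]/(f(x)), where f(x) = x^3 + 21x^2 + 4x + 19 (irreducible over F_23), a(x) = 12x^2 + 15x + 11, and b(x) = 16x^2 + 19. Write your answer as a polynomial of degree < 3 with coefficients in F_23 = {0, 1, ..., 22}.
a · b ≡ 10x^2 + 6x + 14 (mod f(x))

Multiply in F_23[x]: a(x)·b(x) = (12x^2 + 15x + 11)·(16x^2 + 19) = 8x^4 + 10x^3 + 13x^2 + 9x + 2. This has degree ≥ 3, so divide by f(x) over F_23: 8x^4 + 10x^3 + 13x^2 + 9x + 2 = (8x + 3)·(x^3 + 21x^2 + 4x + 19) + (10x^2 + 6x + 14). Hence a·b ≡ 10x^2 + 6x + 14 (mod f). (F_23[x]/(f) is a field with 23^3 = 12167 elements since f is irreducible of degree 3.)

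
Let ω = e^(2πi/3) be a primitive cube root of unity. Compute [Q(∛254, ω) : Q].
[Q(∛254, ω) : Q] = 6

[Q(∛254):Q] = 3 (min poly x^3 - 254, irreducible since 254 is not a perfect cube). [Q(ω):Q] = 2 (min poly x^2 + x + 1). Since Q(∛254) ⊂ R and ω ∉ R, we have ω ∉ Q(∛254), so x^2 + x + 1 remains irreducible over Q(∛254) and [Q(∛254, ω) : Q(∛254)] = 2. By the tower law, [Q(∛254, ω) : Q] = 3 · 2 = 6. (In fact Q(∛254, ω) is the splitting field of x^3 - 254 over Q.)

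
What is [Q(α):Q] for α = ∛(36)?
[Q(α):Q] = 3

The minimal polynomial of α is x^3 - 36, irreducible over Q since 36 is not a perfect cube (so x^3 - 36 has no rational root). Hence [Q(α):Q] = deg(m_α) = 3.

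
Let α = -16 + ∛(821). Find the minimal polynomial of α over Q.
m_α(x) = x^3 + 48x^2 + 768x + 3275

Set β = α + 16 = ∛(821), so β^3 = 821. Then (α + 16)^3 - 821 = 0, i.e. α is a root of g(x) = (x + 16)^3 - 821 = x^3 + 48x^2 + 768x + 3275. Since g(x) = h(x + 16) where h(x) = x^3 - 821, and h is irreducible over Q (because 821 is not a perfect cube, so h has no rational root, and a monic cubic with no rational root is irreducible), g is also irreducible (irreducibility is preserved under the substitution x → x + 16). Hence m_α(x) = x^3 + 48x^2 + 768x + 3275.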